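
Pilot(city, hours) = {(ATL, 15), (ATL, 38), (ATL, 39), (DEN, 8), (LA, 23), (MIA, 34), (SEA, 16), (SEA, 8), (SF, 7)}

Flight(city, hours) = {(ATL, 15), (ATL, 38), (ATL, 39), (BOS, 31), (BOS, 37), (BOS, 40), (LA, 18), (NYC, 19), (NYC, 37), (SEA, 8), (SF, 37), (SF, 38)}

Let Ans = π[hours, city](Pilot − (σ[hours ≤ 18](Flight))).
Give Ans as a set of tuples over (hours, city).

σ[hours ≤ 18]: keep tuples satisfying hours ≤ 18 → {(ATL, 15), (LA, 18), (SEA, 8)}
Set difference of the two operands is {(ATL, 38), (ATL, 39), (DEN, 8), (LA, 23), (MIA, 34), (SEA, 16), (SF, 7)}.
π[hours, city]: project onto (hours, city) → {(16, SEA), (23, LA), (34, MIA), (38, ATL), (39, ATL), (7, SF), (8, DEN)}

{(16, SEA), (23, LA), (34, MIA), (38, ATL), (39, ATL), (7, SF), (8, DEN)}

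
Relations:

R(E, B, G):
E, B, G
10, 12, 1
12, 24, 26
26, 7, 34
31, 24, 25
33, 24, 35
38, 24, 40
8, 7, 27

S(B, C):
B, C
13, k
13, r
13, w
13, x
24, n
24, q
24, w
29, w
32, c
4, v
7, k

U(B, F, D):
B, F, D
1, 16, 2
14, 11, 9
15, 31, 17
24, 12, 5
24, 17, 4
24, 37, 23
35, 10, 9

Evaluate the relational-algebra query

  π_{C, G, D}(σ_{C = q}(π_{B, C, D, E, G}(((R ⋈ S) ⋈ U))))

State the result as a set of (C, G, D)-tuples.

R ⋈ S (natural join on B): {(12, 24, 26, n), (12, 24, 26, q), (12, 24, 26, w), (26, 7, 34, k), (31, 24, 25, n), (31, 24, 25, q), (31, 24, 25, w), (33, 24, 35, n), (33, 24, 35, q), (33, 24, 35, w), (38, 24, 40, n), (38, 24, 40, q), (38, 24, 40, w), (8, 7, 27, k)}
(R ⋈ S) ⋈ U (natural join on B): {(12, 24, 26, n, 12, 5), (12, 24, 26, n, 17, 4), (12, 24, 26, n, 37, 23), (12, 24, 26, q, 12, 5), (12, 24, 26, q, 17, 4), (12, 24, 26, q, 37, 23), (12, 24, 26, w, 12, 5), (12, 24, 26, w, 17, 4), (12, 24, 26, w, 37, 23), (31, 24, 25, n, 12, 5), (31, 24, 25, n, 17, 4), (31, 24, 25, n, 37, 23), (31, 24, 25, q, 12, 5), (31, 24, 25, q, 17, 4), (31, 24, 25, q, 37, 23), (31, 24, 25, w, 12, 5), (31, 24, 25, w, 17, 4), (31, 24, 25, w, 37, 23), (33, 24, 35, n, 12, 5), (33, 24, 35, n, 17, 4), (33, 24, 35, n, 37, 23), (33, 24, 35, q, 12, 5), (33, 24, 35, q, 17, 4), (33, 24, 35, q, 37, 23), (33, 24, 35, w, 12, 5), (33, 24, 35, w, 17, 4), (33, 24, 35, w, 37, 23), (38, 24, 40, n, 12, 5), (38, 24, 40, n, 17, 4), (38, 24, 40, n, 37, 23), (38, 24, 40, q, 12, 5), (38, 24, 40, q, 17, 4), (38, 24, 40, q, 37, 23), (38, 24, 40, w, 12, 5), (38, 24, 40, w, 17, 4), (38, 24, 40, w, 37, 23)}
Keep only column(s) B, C, D, E, G: {(24, n, 23, 12, 26), (24, n, 23, 31, 25), (24, n, 23, 33, 35), (24, n, 23, 38, 40), (24, n, 4, 12, 26), (24, n, 4, 31, 25), (24, n, 4, 33, 35), (24, n, 4, 38, 40), (24, n, 5, 12, 26), (24, n, 5, 31, 25), (24, n, 5, 33, 35), (24, n, 5, 38, 40), (24, q, 23, 12, 26), (24, q, 23, 31, 25), (24, q, 23, 33, 35), (24, q, 23, 38, 40), (24, q, 4, 12, 26), (24, q, 4, 31, 25), (24, q, 4, 33, 35), (24, q, 4, 38, 40), (24, q, 5, 12, 26), (24, q, 5, 31, 25), (24, q, 5, 33, 35), (24, q, 5, 38, 40), (24, w, 23, 12, 26), (24, w, 23, 31, 25), (24, w, 23, 33, 35), (24, w, 23, 38, 40), (24, w, 4, 12, 26), (24, w, 4, 31, 25), (24, w, 4, 33, 35), (24, w, 4, 38, 40), (24, w, 5, 12, 26), (24, w, 5, 31, 25), (24, w, 5, 33, 35), (24, w, 5, 38, 40)}
Apply σ_{C = q}; surviving tuples: {(24, q, 23, 12, 26), (24, q, 23, 31, 25), (24, q, 23, 33, 35), (24, q, 23, 38, 40), (24, q, 4, 12, 26), (24, q, 4, 31, 25), (24, q, 4, 33, 35), (24, q, 4, 38, 40), (24, q, 5, 12, 26), (24, q, 5, 31, 25), (24, q, 5, 33, 35), (24, q, 5, 38, 40)}
Keep only column(s) C, G, D: {(q, 25, 23), (q, 25, 4), (q, 25, 5), (q, 26, 23), (q, 26, 4), (q, 26, 5), (q, 35, 23), (q, 35, 4), (q, 35, 5), (q, 40, 23), (q, 40, 4), (q, 40, 5)}

{(q, 25, 23), (q, 25, 4), (q, 25, 5), (q, 26, 23), (q, 26, 4), (q, 26, 5), (q, 35, 23), (q, 35, 4), (q, 35, 5), (q, 40, 23), (q, 40, 4), (q, 40, 5)}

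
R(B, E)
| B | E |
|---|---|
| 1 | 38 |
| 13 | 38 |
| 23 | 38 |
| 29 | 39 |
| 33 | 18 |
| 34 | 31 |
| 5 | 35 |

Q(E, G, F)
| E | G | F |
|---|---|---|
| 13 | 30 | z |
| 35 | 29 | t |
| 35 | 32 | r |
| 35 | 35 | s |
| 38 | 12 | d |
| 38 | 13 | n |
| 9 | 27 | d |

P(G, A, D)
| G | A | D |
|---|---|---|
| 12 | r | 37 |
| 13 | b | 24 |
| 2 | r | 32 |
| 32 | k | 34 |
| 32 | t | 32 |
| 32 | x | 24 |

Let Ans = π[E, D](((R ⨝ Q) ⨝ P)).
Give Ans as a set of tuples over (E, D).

{(35, 24), (35, 32), (35, 34), (38, 24), (38, 37)}

Natural join on E: {(1, 38, 12, d), (1, 38, 13, n), (13, 38, 12, d), (13, 38, 13, n), (23, 38, 12, d), (23, 38, 13, n), (5, 35, 29, t), (5, 35, 32, r), (5, 35, 35, s)}
Natural join on G: {(1, 38, 12, d, r, 37), (1, 38, 13, n, b, 24), (13, 38, 12, d, r, 37), (13, 38, 13, n, b, 24), (23, 38, 12, d, r, 37), (23, 38, 13, n, b, 24), (5, 35, 32, r, k, 34), (5, 35, 32, r, t, 32), (5, 35, 32, r, x, 24)}
Keep only column(s) E, D (4 duplicate(s) eliminated): {(35, 24), (35, 32), (35, 34), (38, 24), (38, 37)}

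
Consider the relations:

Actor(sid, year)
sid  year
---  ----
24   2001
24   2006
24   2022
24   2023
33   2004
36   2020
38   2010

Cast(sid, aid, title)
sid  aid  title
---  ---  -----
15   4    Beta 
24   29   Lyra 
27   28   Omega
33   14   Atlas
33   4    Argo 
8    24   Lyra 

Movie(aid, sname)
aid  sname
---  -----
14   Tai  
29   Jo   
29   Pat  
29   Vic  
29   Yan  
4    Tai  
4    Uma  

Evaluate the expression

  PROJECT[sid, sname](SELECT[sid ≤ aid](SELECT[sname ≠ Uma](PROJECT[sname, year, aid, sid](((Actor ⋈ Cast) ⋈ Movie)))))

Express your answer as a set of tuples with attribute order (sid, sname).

{(24, Jo), (24, Pat), (24, Vic), (24, Yan)}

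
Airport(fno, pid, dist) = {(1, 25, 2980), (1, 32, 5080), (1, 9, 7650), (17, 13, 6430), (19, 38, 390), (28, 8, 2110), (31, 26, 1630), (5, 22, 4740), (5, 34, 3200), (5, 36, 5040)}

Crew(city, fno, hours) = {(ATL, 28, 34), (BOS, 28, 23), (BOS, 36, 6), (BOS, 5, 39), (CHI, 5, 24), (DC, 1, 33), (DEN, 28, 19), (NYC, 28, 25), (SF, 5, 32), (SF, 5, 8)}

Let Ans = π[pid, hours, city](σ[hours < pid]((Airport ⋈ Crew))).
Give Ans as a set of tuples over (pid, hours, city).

Airport ⋈ Crew (natural join on fno): {(1, 25, 2980, DC, 33), (1, 32, 5080, DC, 33), (1, 9, 7650, DC, 33), (28, 8, 2110, ATL, 34), (28, 8, 2110, BOS, 23), (28, 8, 2110, DEN, 19), (28, 8, 2110, NYC, 25), (5, 22, 4740, BOS, 39), (5, 22, 4740, CHI, 24), (5, 22, 4740, SF, 32), (5, 22, 4740, SF, 8), (5, 34, 3200, BOS, 39), (5, 34, 3200, CHI, 24), (5, 34, 3200, SF, 32), (5, 34, 3200, SF, 8), (5, 36, 5040, BOS, 39), (5, 36, 5040, CHI, 24), (5, 36, 5040, SF, 32), (5, 36, 5040, SF, 8)}
Filtering on hours < pid leaves {(5, 22, 4740, SF, 8), (5, 34, 3200, CHI, 24), (5, 34, 3200, SF, 32), (5, 34, 3200, SF, 8), (5, 36, 5040, CHI, 24), (5, 36, 5040, SF, 32), (5, 36, 5040, SF, 8)}.
Keep only column(s) pid, hours, city: {(22, 8, SF), (34, 24, CHI), (34, 32, SF), (34, 8, SF), (36, 24, CHI), (36, 32, SF), (36, 8, SF)}

{(22, 8, SF), (34, 24, CHI), (34, 32, SF), (34, 8, SF), (36, 24, CHI), (36, 32, SF), (36, 8, SF)}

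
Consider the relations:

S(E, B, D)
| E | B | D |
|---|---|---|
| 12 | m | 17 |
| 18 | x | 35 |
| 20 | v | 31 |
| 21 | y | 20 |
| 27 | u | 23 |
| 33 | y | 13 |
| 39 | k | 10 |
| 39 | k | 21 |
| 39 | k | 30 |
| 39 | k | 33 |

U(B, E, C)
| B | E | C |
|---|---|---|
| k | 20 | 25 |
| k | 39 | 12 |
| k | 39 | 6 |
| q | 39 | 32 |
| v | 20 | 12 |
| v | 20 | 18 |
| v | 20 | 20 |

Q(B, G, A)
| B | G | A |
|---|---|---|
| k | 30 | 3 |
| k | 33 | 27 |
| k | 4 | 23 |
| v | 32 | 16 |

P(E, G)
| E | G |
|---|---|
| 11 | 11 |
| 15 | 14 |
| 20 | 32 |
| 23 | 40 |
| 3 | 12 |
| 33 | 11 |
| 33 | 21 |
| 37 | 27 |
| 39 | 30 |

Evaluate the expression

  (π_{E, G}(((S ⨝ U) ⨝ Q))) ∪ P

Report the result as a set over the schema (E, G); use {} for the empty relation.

{(11, 11), (15, 14), (20, 32), (23, 40), (3, 12), (33, 11), (33, 21), (37, 27), (39, 30), (39, 33), (39, 4)}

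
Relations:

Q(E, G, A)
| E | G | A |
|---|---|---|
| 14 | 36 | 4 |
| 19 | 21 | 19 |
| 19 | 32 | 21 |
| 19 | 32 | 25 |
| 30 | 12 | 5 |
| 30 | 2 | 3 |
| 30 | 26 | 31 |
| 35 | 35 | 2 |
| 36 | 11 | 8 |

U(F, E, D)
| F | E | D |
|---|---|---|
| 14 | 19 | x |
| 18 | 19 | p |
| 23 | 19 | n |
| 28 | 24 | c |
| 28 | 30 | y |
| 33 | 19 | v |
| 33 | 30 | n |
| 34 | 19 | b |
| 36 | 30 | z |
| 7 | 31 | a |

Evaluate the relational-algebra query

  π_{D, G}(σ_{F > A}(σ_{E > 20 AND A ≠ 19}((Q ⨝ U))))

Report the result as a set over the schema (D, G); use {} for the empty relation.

{(n, 12), (n, 2), (n, 26), (y, 12), (y, 2), (z, 12), (z, 2), (z, 26)}

Joining Q and U on E yields {(19, 21, 19, 14, x), (19, 21, 19, 18, p), (19, 21, 19, 23, n), (19, 21, 19, 33, v), (19, 21, 19, 34, b), (19, 32, 21, 14, x), (19, 32, 21, 18, p), (19, 32, 21, 23, n), (19, 32, 21, 33, v), (19, 32, 21, 34, b), (19, 32, 25, 14, x), (19, 32, 25, 18, p), (19, 32, 25, 23, n), (19, 32, 25, 33, v), (19, 32, 25, 34, b), (30, 12, 5, 28, y), (30, 12, 5, 33, n), (30, 12, 5, 36, z), (30, 2, 3, 28, y), (30, 2, 3, 33, n), (30, 2, 3, 36, z), (30, 26, 31, 28, y), (30, 26, 31, 33, n), (30, 26, 31, 36, z)}.
Filtering on E > 20 AND A ≠ 19 leaves {(30, 12, 5, 28, y), (30, 12, 5, 33, n), (30, 12, 5, 36, z), (30, 2, 3, 28, y), (30, 2, 3, 33, n), (30, 2, 3, 36, z), (30, 26, 31, 28, y), (30, 26, 31, 33, n), (30, 26, 31, 36, z)}.
Filtering on F > A leaves {(30, 12, 5, 28, y), (30, 12, 5, 33, n), (30, 12, 5, 36, z), (30, 2, 3, 28, y), (30, 2, 3, 33, n), (30, 2, 3, 36, z), (30, 26, 31, 33, n), (30, 26, 31, 36, z)}.
π_{D, G} gives {(n, 12), (n, 2), (n, 26), (y, 12), (y, 2), (z, 12), (z, 2), (z, 26)}.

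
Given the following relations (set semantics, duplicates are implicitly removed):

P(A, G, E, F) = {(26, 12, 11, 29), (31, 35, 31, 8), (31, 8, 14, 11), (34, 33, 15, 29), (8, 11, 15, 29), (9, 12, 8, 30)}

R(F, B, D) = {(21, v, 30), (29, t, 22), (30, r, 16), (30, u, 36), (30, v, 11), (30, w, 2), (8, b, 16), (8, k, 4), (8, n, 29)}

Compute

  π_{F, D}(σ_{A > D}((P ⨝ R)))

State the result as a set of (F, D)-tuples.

Natural join on F: {(26, 12, 11, 29, t, 22), (31, 35, 31, 8, b, 16), (31, 35, 31, 8, k, 4), (31, 35, 31, 8, n, 29), (34, 33, 15, 29, t, 22), (8, 11, 15, 29, t, 22), (9, 12, 8, 30, r, 16), (9, 12, 8, 30, u, 36), (9, 12, 8, 30, v, 11), (9, 12, 8, 30, w, 2)}
σ[A > D]: keep tuples satisfying A > D → {(26, 12, 11, 29, t, 22), (31, 35, 31, 8, b, 16), (31, 35, 31, 8, k, 4), (31, 35, 31, 8, n, 29), (34, 33, 15, 29, t, 22), (9, 12, 8, 30, w, 2)}
π_{F, D} gives {(29, 22), (30, 2), (8, 16), (8, 29), (8, 4)} (1 duplicate(s) eliminated).

{(29, 22), (30, 2), (8, 16), (8, 29), (8, 4)}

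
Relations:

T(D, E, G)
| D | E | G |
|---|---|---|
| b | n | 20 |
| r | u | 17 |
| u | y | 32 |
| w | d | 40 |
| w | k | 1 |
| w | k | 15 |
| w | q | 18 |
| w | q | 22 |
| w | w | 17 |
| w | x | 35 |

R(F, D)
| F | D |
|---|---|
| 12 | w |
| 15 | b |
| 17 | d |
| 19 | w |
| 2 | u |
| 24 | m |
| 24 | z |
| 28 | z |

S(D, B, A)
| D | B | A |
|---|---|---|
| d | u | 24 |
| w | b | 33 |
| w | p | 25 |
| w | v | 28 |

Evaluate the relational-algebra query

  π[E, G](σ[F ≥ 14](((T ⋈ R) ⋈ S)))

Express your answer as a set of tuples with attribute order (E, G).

{(d, 40), (k, 1), (k, 15), (q, 18), (q, 22), (w, 17), (x, 35)}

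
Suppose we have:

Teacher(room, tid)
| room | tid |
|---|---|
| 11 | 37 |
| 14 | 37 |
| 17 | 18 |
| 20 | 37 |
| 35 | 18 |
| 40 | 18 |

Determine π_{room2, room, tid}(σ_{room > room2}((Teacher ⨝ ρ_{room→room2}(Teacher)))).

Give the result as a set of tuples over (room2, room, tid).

{(11, 14, 37), (11, 20, 37), (14, 20, 37), (17, 35, 18), (17, 40, 18), (35, 40, 18)}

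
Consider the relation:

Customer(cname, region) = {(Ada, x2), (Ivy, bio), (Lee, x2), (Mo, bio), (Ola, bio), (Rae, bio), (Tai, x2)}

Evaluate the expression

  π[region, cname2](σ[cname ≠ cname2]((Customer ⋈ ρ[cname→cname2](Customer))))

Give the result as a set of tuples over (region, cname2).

ρ[cname→cname2]: schema becomes (cname2, region); tuples unchanged.
Customer ⋈ ρ[cname→cname2](Customer) (natural join on region): {(Ada, x2, Ada), (Ada, x2, Lee), (Ada, x2, Tai), (Ivy, bio, Ivy), (Ivy, bio, Mo), (Ivy, bio, Ola), (Ivy, bio, Rae), (Lee, x2, Ada), (Lee, x2, Lee), (Lee, x2, Tai), (Mo, bio, Ivy), (Mo, bio, Mo), (Mo, bio, Ola), (Mo, bio, Rae), (Ola, bio, Ivy), (Ola, bio, Mo), (Ola, bio, Ola), (Ola, bio, Rae), (Rae, bio, Ivy), (Rae, bio, Mo), (Rae, bio, Ola), (Rae, bio, Rae), (Tai, x2, Ada), (Tai, x2, Lee), (Tai, x2, Tai)}
Selection cname ≠ cname2: {(Ada, x2, Lee), (Ada, x2, Tai), (Ivy, bio, Mo), (Ivy, bio, Ola), (Ivy, bio, Rae), (Lee, x2, Ada), (Lee, x2, Tai), (Mo, bio, Ivy), (Mo, bio, Ola), (Mo, bio, Rae), (Ola, bio, Ivy), (Ola, bio, Mo), (Ola, bio, Rae), (Rae, bio, Ivy), (Rae, bio, Mo), (Rae, bio, Ola), (Tai, x2, Ada), (Tai, x2, Lee)}
π_{region, cname2} gives {(bio, Ivy), (bio, Mo), (bio, Ola), (bio, Rae), (x2, Ada), (x2, Lee), (x2, Tai)} (11 duplicate(s) eliminated).

{(bio, Ivy), (bio, Mo), (bio, Ola), (bio, Rae), (x2, Ada), (x2, Lee), (x2, Tai)}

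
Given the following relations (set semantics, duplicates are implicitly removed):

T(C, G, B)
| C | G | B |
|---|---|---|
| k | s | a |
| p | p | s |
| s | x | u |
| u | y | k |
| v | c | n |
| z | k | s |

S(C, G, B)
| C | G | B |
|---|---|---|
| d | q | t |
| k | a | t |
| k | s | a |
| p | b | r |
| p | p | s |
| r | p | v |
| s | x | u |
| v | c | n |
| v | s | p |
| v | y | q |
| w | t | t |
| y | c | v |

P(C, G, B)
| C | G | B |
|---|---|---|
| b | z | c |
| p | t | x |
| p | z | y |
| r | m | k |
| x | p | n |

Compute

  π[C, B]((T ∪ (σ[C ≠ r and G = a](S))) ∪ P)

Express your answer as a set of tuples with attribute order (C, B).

{(b, c), (k, a), (k, t), (p, s), (p, x), (p, y), (r, k), (s, u), (u, k), (v, n), (x, n), (z, s)}

σ[C ≠ r and G = a]: keep tuples satisfying C ≠ r and G = a → {(k, a, t)}
Set union of the two operands is {(k, a, t), (k, s, a), (p, p, s), (s, x, u), (u, y, k), (v, c, n), (z, k, s)}.
Set union of the two operands is {(b, z, c), (k, a, t), (k, s, a), (p, p, s), (p, t, x), (p, z, y), (r, m, k), (s, x, u), (u, y, k), (v, c, n), (x, p, n), (z, k, s)}.
Projecting to C, B: {(b, c), (k, a), (k, t), (p, s), (p, x), (p, y), (r, k), (s, u), (u, k), (v, n), (x, n), (z, s)}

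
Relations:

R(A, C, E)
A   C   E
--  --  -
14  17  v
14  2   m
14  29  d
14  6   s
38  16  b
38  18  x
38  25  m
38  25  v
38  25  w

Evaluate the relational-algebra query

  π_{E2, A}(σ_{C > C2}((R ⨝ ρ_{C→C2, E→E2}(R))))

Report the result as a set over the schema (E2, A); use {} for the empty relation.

ρ[C→C2, E→E2]: schema becomes (A, C2, E2); tuples unchanged.
Joining R and ρ_{C→C2, E→E2}(R) on A yields {(14, 17, v, 17, v), (14, 17, v, 2, m), (14, 17, v, 29, d), (14, 17, v, 6, s), (14, 2, m, 17, v), (14, 2, m, 2, m), (14, 2, m, 29, d), (14, 2, m, 6, s), (14, 29, d, 17, v), (14, 29, d, 2, m), (14, 29, d, 29, d), (14, 29, d, 6, s), (14, 6, s, 17, v), (14, 6, s, 2, m), (14, 6, s, 29, d), (14, 6, s, 6, s), (38, 16, b, 16, b), (38, 16, b, 18, x), (38, 16, b, 25, m), (38, 16, b, 25, v), (38, 16, b, 25, w), (38, 18, x, 16, b), (38, 18, x, 18, x), (38, 18, x, 25, m), (38, 18, x, 25, v), (38, 18, x, 25, w), (38, 25, m, 16, b), (38, 25, m, 18, x), (38, 25, m, 25, m), (38, 25, m, 25, v), (38, 25, m, 25, w), (38, 25, v, 16, b), (38, 25, v, 18, x), (38, 25, v, 25, m), (38, 25, v, 25, v), (38, 25, v, 25, w), (38, 25, w, 16, b), (38, 25, w, 18, x), (38, 25, w, 25, m), (38, 25, w, 25, v), (38, 25, w, 25, w)}.
σ[C > C2]: keep tuples satisfying C > C2 → {(14, 17, v, 2, m), (14, 17, v, 6, s), (14, 29, d, 17, v), (14, 29, d, 2, m), (14, 29, d, 6, s), (14, 6, s, 2, m), (38, 18, x, 16, b), (38, 25, m, 16, b), (38, 25, m, 18, x), (38, 25, v, 16, b), (38, 25, v, 18, x), (38, 25, w, 16, b), (38, 25, w, 18, x)}
Keep only column(s) E2, A (8 duplicate(s) eliminated): {(b, 38), (m, 14), (s, 14), (v, 14), (x, 38)}

{(b, 38), (m, 14), (s, 14), (v, 14), (x, 38)}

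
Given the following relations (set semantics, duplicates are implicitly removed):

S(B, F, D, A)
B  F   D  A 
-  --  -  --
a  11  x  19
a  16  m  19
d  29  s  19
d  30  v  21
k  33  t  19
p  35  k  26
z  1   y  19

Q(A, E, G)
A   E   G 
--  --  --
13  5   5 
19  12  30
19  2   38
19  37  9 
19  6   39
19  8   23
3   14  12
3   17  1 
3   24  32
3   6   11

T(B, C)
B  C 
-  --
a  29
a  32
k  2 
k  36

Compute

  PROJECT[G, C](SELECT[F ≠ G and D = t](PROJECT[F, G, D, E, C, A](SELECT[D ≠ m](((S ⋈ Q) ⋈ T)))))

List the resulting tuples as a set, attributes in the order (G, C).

S ⋈ Q (natural join on A): {(a, 11, x, 19, 12, 30), (a, 11, x, 19, 2, 38), (a, 11, x, 19, 37, 9), (a, 11, x, 19, 6, 39), (a, 11, x, 19, 8, 23), (a, 16, m, 19, 12, 30), (a, 16, m, 19, 2, 38), (a, 16, m, 19, 37, 9), (a, 16, m, 19, 6, 39), (a, 16, m, 19, 8, 23), (d, 29, s, 19, 12, 30), (d, 29, s, 19, 2, 38), (d, 29, s, 19, 37, 9), (d, 29, s, 19, 6, 39), (d, 29, s, 19, 8, 23), (k, 33, t, 19, 12, 30), (k, 33, t, 19, 2, 38), (k, 33, t, 19, 37, 9), (k, 33, t, 19, 6, 39), (k, 33, t, 19, 8, 23), (z, 1, y, 19, 12, 30), (z, 1, y, 19, 2, 38), (z, 1, y, 19, 37, 9), (z, 1, y, 19, 6, 39), (z, 1, y, 19, 8, 23)}
(S ⋈ Q) ⋈ T (natural join on B): {(a, 11, x, 19, 12, 30, 29), (a, 11, x, 19, 12, 30, 32), (a, 11, x, 19, 2, 38, 29), (a, 11, x, 19, 2, 38, 32), (a, 11, x, 19, 37, 9, 29), (a, 11, x, 19, 37, 9, 32), (a, 11, x, 19, 6, 39, 29), (a, 11, x, 19, 6, 39, 32), (a, 11, x, 19, 8, 23, 29), (a, 11, x, 19, 8, 23, 32), (a, 16, m, 19, 12, 30, 29), (a, 16, m, 19, 12, 30, 32), (a, 16, m, 19, 2, 38, 29), (a, 16, m, 19, 2, 38, 32), (a, 16, m, 19, 37, 9, 29), (a, 16, m, 19, 37, 9, 32), (a, 16, m, 19, 6, 39, 29), (a, 16, m, 19, 6, 39, 32), (a, 16, m, 19, 8, 23, 29), (a, 16, m, 19, 8, 23, 32), (k, 33, t, 19, 12, 30, 2), (k, 33, t, 19, 12, 30, 36), (k, 33, t, 19, 2, 38, 2), (k, 33, t, 19, 2, 38, 36), (k, 33, t, 19, 37, 9, 2), (k, 33, t, 19, 37, 9, 36), (k, 33, t, 19, 6, 39, 2), (k, 33, t, 19, 6, 39, 36), (k, 33, t, 19, 8, 23, 2), (k, 33, t, 19, 8, 23, 36)}
Selection D ≠ m: {(a, 11, x, 19, 12, 30, 29), (a, 11, x, 19, 12, 30, 32), (a, 11, x, 19, 2, 38, 29), (a, 11, x, 19, 2, 38, 32), (a, 11, x, 19, 37, 9, 29), (a, 11, x, 19, 37, 9, 32), (a, 11, x, 19, 6, 39, 29), (a, 11, x, 19, 6, 39, 32), (a, 11, x, 19, 8, 23, 29), (a, 11, x, 19, 8, 23, 32), (k, 33, t, 19, 12, 30, 2), (k, 33, t, 19, 12, 30, 36), (k, 33, t, 19, 2, 38, 2), (k, 33, t, 19, 2, 38, 36), (k, 33, t, 19, 37, 9, 2), (k, 33, t, 19, 37, 9, 36), (k, 33, t, 19, 6, 39, 2), (k, 33, t, 19, 6, 39, 36), (k, 33, t, 19, 8, 23, 2), (k, 33, t, 19, 8, 23, 36)}
π[F, G, D, E, C, A]: project onto (F, G, D, E, C, A) → {(11, 23, x, 8, 29, 19), (11, 23, x, 8, 32, 19), (11, 30, x, 12, 29, 19), (11, 30, x, 12, 32, 19), (11, 38, x, 2, 29, 19), (11, 38, x, 2, 32, 19), (11, 39, x, 6, 29, 19), (11, 39, x, 6, 32, 19), (11, 9, x, 37, 29, 19), (11, 9, x, 37, 32, 19), (33, 23, t, 8, 2, 19), (33, 23, t, 8, 36, 19), (33, 30, t, 12, 2, 19), (33, 30, t, 12, 36, 19), (33, 38, t, 2, 2, 19), (33, 38, t, 2, 36, 19), (33, 39, t, 6, 2, 19), (33, 39, t, 6, 36, 19), (33, 9, t, 37, 2, 19), (33, 9, t, 37, 36, 19)}
Selection F ≠ G and D = t: {(33, 23, t, 8, 2, 19), (33, 23, t, 8, 36, 19), (33, 30, t, 12, 2, 19), (33, 30, t, 12, 36, 19), (33, 38, t, 2, 2, 19), (33, 38, t, 2, 36, 19), (33, 39, t, 6, 2, 19), (33, 39, t, 6, 36, 19), (33, 9, t, 37, 2, 19), (33, 9, t, 37, 36, 19)}
π[G, C]: project onto (G, C) → {(23, 2), (23, 36), (30, 2), (30, 36), (38, 2), (38, 36), (39, 2), (39, 36), (9, 2), (9, 36)}

{(23, 2), (23, 36), (30, 2), (30, 36), (38, 2), (38, 36), (39, 2), (39, 36), (9, 2), (9, 36)}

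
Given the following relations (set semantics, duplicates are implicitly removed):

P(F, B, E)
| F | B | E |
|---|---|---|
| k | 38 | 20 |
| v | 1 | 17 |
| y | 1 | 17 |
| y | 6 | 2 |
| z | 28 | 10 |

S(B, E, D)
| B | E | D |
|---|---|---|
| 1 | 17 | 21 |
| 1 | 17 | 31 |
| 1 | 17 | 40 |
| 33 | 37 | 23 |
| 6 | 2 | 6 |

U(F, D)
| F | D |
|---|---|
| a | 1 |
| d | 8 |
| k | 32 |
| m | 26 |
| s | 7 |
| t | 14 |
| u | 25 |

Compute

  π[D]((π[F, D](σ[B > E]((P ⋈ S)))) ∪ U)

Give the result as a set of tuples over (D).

Natural join on B, E: {(v, 1, 17, 21), (v, 1, 17, 31), (v, 1, 17, 40), (y, 1, 17, 21), (y, 1, 17, 31), (y, 1, 17, 40), (y, 6, 2, 6)}
Apply σ_{B > E}; surviving tuples: {(y, 6, 2, 6)}
π_{F, D} gives {(y, 6)}.
Taking the union: {(a, 1), (d, 8), (k, 32), (m, 26), (s, 7), (t, 14), (u, 25), (y, 6)}
π_{D} gives {1, 14, 25, 26, 32, 6, 7, 8}.

{1, 14, 25, 26, 32, 6, 7, 8}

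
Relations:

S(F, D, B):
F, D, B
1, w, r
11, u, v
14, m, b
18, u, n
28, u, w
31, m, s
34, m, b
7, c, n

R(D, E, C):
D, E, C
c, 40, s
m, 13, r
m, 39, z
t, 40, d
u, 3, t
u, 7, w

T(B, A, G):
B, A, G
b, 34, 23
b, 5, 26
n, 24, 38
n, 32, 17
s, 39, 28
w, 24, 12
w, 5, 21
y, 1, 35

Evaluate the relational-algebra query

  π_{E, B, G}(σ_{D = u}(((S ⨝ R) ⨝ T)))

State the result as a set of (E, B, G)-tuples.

{(3, n, 17), (3, n, 38), (3, w, 12), (3, w, 21), (7, n, 17), (7, n, 38), (7, w, 12), (7, w, 21)}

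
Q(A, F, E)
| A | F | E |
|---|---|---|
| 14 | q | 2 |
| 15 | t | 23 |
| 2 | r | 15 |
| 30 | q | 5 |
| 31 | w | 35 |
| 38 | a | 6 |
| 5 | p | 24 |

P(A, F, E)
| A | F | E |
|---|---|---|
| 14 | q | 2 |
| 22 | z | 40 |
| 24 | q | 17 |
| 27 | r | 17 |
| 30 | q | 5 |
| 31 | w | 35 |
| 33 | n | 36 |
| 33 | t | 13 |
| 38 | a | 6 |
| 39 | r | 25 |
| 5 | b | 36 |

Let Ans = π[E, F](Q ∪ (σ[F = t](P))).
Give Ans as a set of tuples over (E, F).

Filtering on F = t leaves {(33, t, 13)}.
Union: {(14, q, 2), (15, t, 23), (2, r, 15), (30, q, 5), (31, w, 35), (38, a, 6), (5, p, 24)} with {(33, t, 13)} → {(14, q, 2), (15, t, 23), (2, r, 15), (30, q, 5), (31, w, 35), (33, t, 13), (38, a, 6), (5, p, 24)}
π_{E, F} gives {(13, t), (15, r), (2, q), (23, t), (24, p), (35, w), (5, q), (6, a)}.

{(13, t), (15, r), (2, q), (23, t), (24, p), (35, w), (5, q), (6, a)}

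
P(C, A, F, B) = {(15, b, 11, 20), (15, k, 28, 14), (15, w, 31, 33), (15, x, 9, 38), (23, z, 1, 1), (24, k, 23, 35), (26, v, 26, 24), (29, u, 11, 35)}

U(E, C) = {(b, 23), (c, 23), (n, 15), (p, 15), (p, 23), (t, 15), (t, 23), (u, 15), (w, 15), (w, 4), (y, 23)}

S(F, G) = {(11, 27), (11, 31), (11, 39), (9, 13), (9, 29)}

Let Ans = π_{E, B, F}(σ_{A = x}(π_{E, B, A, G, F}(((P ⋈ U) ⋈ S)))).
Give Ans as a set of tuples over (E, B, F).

{(n, 38, 9), (p, 38, 9), (t, 38, 9), (u, 38, 9), (w, 38, 9)}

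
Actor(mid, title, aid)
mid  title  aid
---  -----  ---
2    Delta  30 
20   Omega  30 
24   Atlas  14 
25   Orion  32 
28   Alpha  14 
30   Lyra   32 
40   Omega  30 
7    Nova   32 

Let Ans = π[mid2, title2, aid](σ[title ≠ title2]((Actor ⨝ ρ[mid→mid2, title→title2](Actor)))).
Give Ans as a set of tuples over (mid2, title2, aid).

{(2, Delta, 30), (20, Omega, 30), (24, Atlas, 14), (25, Orion, 32), (28, Alpha, 14), (30, Lyra, 32), (40, Omega, 30), (7, Nova, 32)}

ρ[mid→mid2, title→title2]: schema becomes (mid2, title2, aid); tuples unchanged.
Joining Actor and ρ[mid→mid2, title→title2](Actor) on aid yields {(2, Delta, 30, 2, Delta), (2, Delta, 30, 20, Omega), (2, Delta, 30, 40, Omega), (20, Omega, 30, 2, Delta), (20, Omega, 30, 20, Omega), (20, Omega, 30, 40, Omega), (24, Atlas, 14, 24, Atlas), (24, Atlas, 14, 28, Alpha), (25, Orion, 32, 25, Orion), (25, Orion, 32, 30, Lyra), (25, Orion, 32, 7, Nova), (28, Alpha, 14, 24, Atlas), (28, Alpha, 14, 28, Alpha), (30, Lyra, 32, 25, Orion), (30, Lyra, 32, 30, Lyra), (30, Lyra, 32, 7, Nova), (40, Omega, 30, 2, Delta), (40, Omega, 30, 20, Omega), (40, Omega, 30, 40, Omega), (7, Nova, 32, 25, Orion), (7, Nova, 32, 30, Lyra), (7, Nova, 32, 7, Nova)}.
Filtering on title ≠ title2 leaves {(2, Delta, 30, 20, Omega), (2, Delta, 30, 40, Omega), (20, Omega, 30, 2, Delta), (24, Atlas, 14, 28, Alpha), (25, Orion, 32, 30, Lyra), (25, Orion, 32, 7, Nova), (28, Alpha, 14, 24, Atlas), (30, Lyra, 32, 25, Orion), (30, Lyra, 32, 7, Nova), (40, Omega, 30, 2, Delta), (7, Nova, 32, 25, Orion), (7, Nova, 32, 30, Lyra)}.
π_{mid2, title2, aid} gives {(2, Delta, 30), (20, Omega, 30), (24, Atlas, 14), (25, Orion, 32), (28, Alpha, 14), (30, Lyra, 32), (40, Omega, 30), (7, Nova, 32)} (4 duplicate(s) eliminated).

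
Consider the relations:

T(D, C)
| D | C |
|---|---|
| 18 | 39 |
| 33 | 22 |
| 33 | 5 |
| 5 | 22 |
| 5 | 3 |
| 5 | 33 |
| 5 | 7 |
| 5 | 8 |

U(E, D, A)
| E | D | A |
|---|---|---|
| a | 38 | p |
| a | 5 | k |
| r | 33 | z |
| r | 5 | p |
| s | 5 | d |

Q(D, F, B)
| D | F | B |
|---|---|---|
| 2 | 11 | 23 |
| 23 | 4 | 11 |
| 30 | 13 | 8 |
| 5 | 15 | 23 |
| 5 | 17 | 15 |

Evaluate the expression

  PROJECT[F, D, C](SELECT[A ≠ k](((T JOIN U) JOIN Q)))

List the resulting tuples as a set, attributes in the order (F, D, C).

{(15, 5, 22), (15, 5, 3), (15, 5, 33), (15, 5, 7), (15, 5, 8), (17, 5, 22), (17, 5, 3), (17, 5, 33), (17, 5, 7), (17, 5, 8)}

T ⋈ U (natural join on D): {(33, 22, r, z), (33, 5, r, z), (5, 22, a, k), (5, 22, r, p), (5, 22, s, d), (5, 3, a, k), (5, 3, r, p), (5, 3, s, d), (5, 33, a, k), (5, 33, r, p), (5, 33, s, d), (5, 7, a, k), (5, 7, r, p), (5, 7, s, d), (5, 8, a, k), (5, 8, r, p), (5, 8, s, d)}
(T JOIN U) ⋈ Q (natural join on D): {(5, 22, a, k, 15, 23), (5, 22, a, k, 17, 15), (5, 22, r, p, 15, 23), (5, 22, r, p, 17, 15), (5, 22, s, d, 15, 23), (5, 22, s, d, 17, 15), (5, 3, a, k, 15, 23), (5, 3, a, k, 17, 15), (5, 3, r, p, 15, 23), (5, 3, r, p, 17, 15), (5, 3, s, d, 15, 23), (5, 3, s, d, 17, 15), (5, 33, a, k, 15, 23), (5, 33, a, k, 17, 15), (5, 33, r, p, 15, 23), (5, 33, r, p, 17, 15), (5, 33, s, d, 15, 23), (5, 33, s, d, 17, 15), (5, 7, a, k, 15, 23), (5, 7, a, k, 17, 15), (5, 7, r, p, 15, 23), (5, 7, r, p, 17, 15), (5, 7, s, d, 15, 23), (5, 7, s, d, 17, 15), (5, 8, a, k, 15, 23), (5, 8, a, k, 17, 15), (5, 8, r, p, 15, 23), (5, 8, r, p, 17, 15), (5, 8, s, d, 15, 23), (5, 8, s, d, 17, 15)}
Apply σ_{A ≠ k}; surviving tuples: {(5, 22, r, p, 15, 23), (5, 22, r, p, 17, 15), (5, 22, s, d, 15, 23), (5, 22, s, d, 17, 15), (5, 3, r, p, 15, 23), (5, 3, r, p, 17, 15), (5, 3, s, d, 15, 23), (5, 3, s, d, 17, 15), (5, 33, r, p, 15, 23), (5, 33, r, p, 17, 15), (5, 33, s, d, 15, 23), (5, 33, s, d, 17, 15), (5, 7, r, p, 15, 23), (5, 7, r, p, 17, 15), (5, 7, s, d, 15, 23), (5, 7, s, d, 17, 15), (5, 8, r, p, 15, 23), (5, 8, r, p, 17, 15), (5, 8, s, d, 15, 23), (5, 8, s, d, 17, 15)}
Keep only column(s) F, D, C (10 duplicate(s) eliminated): {(15, 5, 22), (15, 5, 3), (15, 5, 33), (15, 5, 7), (15, 5, 8), (17, 5, 22), (17, 5, 3), (17, 5, 33), (17, 5, 7), (17, 5, 8)}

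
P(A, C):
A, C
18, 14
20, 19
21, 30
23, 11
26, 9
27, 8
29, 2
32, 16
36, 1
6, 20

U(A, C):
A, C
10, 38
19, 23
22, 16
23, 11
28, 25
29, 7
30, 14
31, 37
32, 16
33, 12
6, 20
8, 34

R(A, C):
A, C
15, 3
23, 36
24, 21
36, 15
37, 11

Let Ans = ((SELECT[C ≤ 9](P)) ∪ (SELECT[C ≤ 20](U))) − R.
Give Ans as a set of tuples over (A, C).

Filtering on C ≤ 9 leaves {(26, 9), (27, 8), (29, 2), (36, 1)}.
Filtering on C ≤ 20 leaves {(22, 16), (23, 11), (29, 7), (30, 14), (32, 16), (33, 12), (6, 20)}.
Set union of the two operands is {(22, 16), (23, 11), (26, 9), (27, 8), (29, 2), (29, 7), (30, 14), (32, 16), (33, 12), (36, 1), (6, 20)}.
Set difference of the two operands is {(22, 16), (23, 11), (26, 9), (27, 8), (29, 2), (29, 7), (30, 14), (32, 16), (33, 12), (36, 1), (6, 20)}.

{(22, 16), (23, 11), (26, 9), (27, 8), (29, 2), (29, 7), (30, 14), (32, 16), (33, 12), (36, 1), (6, 20)}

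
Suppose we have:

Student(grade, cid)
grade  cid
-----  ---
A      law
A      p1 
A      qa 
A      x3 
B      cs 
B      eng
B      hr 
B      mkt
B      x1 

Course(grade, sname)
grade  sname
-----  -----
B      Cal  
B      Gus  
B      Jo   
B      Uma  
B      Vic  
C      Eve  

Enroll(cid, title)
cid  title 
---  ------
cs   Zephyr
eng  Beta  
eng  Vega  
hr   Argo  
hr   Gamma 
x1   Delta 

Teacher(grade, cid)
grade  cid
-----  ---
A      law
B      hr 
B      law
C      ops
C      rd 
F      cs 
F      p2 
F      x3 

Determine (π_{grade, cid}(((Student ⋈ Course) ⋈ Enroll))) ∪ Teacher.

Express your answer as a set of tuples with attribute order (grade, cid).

Natural join on grade: {(B, cs, Cal), (B, cs, Gus), (B, cs, Jo), (B, cs, Uma), (B, cs, Vic), (B, eng, Cal), (B, eng, Gus), (B, eng, Jo), (B, eng, Uma), (B, eng, Vic), (B, hr, Cal), (B, hr, Gus), (B, hr, Jo), (B, hr, Uma), (B, hr, Vic), (B, mkt, Cal), (B, mkt, Gus), (B, mkt, Jo), (B, mkt, Uma), (B, mkt, Vic), (B, x1, Cal), (B, x1, Gus), (B, x1, Jo), (B, x1, Uma), (B, x1, Vic)}
Natural join on cid: {(B, cs, Cal, Zephyr), (B, cs, Gus, Zephyr), (B, cs, Jo, Zephyr), (B, cs, Uma, Zephyr), (B, cs, Vic, Zephyr), (B, eng, Cal, Beta), (B, eng, Cal, Vega), (B, eng, Gus, Beta), (B, eng, Gus, Vega), (B, eng, Jo, Beta), (B, eng, Jo, Vega), (B, eng, Uma, Beta), (B, eng, Uma, Vega), (B, eng, Vic, Beta), (B, eng, Vic, Vega), (B, hr, Cal, Argo), (B, hr, Cal, Gamma), (B, hr, Gus, Argo), (B, hr, Gus, Gamma), (B, hr, Jo, Argo), (B, hr, Jo, Gamma), (B, hr, Uma, Argo), (B, hr, Uma, Gamma), (B, hr, Vic, Argo), (B, hr, Vic, Gamma), (B, x1, Cal, Delta), (B, x1, Gus, Delta), (B, x1, Jo, Delta), (B, x1, Uma, Delta), (B, x1, Vic, Delta)}
Projecting to grade, cid (26 duplicate(s) eliminated): {(B, cs), (B, eng), (B, hr), (B, x1)}
Taking the union: {(A, law), (B, cs), (B, eng), (B, hr), (B, law), (B, x1), (C, ops), (C, rd), (F, cs), (F, p2), (F, x3)}

{(A, law), (B, cs), (B, eng), (B, hr), (B, law), (B, x1), (C, ops), (C, rd), (F, cs), (F, p2), (F, x3)}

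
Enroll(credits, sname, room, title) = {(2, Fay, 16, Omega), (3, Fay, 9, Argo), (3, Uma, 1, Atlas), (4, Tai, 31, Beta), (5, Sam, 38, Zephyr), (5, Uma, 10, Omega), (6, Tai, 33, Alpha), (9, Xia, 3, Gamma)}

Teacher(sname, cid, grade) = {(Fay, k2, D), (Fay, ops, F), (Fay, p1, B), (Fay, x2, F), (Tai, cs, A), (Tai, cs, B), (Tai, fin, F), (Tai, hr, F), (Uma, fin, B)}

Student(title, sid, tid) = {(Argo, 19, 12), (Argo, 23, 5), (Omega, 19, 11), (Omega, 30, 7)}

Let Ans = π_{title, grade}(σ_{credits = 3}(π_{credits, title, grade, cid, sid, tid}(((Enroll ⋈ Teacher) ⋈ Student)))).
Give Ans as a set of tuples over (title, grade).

Enroll ⋈ Teacher (natural join on sname): {(2, Fay, 16, Omega, k2, D), (2, Fay, 16, Omega, ops, F), (2, Fay, 16, Omega, p1, B), (2, Fay, 16, Omega, x2, F), (3, Fay, 9, Argo, k2, D), (3, Fay, 9, Argo, ops, F), (3, Fay, 9, Argo, p1, B), (3, Fay, 9, Argo, x2, F), (3, Uma, 1, Atlas, fin, B), (4, Tai, 31, Beta, cs, A), (4, Tai, 31, Beta, cs, B), (4, Tai, 31, Beta, fin, F), (4, Tai, 31, Beta, hr, F), (5, Uma, 10, Omega, fin, B), (6, Tai, 33, Alpha, cs, A), (6, Tai, 33, Alpha, cs, B), (6, Tai, 33, Alpha, fin, F), (6, Tai, 33, Alpha, hr, F)}
(Enroll ⋈ Teacher) ⋈ Student (natural join on title): {(2, Fay, 16, Omega, k2, D, 19, 11), (2, Fay, 16, Omega, k2, D, 30, 7), (2, Fay, 16, Omega, ops, F, 19, 11), (2, Fay, 16, Omega, ops, F, 30, 7), (2, Fay, 16, Omega, p1, B, 19, 11), (2, Fay, 16, Omega, p1, B, 30, 7), (2, Fay, 16, Omega, x2, F, 19, 11), (2, Fay, 16, Omega, x2, F, 30, 7), (3, Fay, 9, Argo, k2, D, 19, 12), (3, Fay, 9, Argo, k2, D, 23, 5), (3, Fay, 9, Argo, ops, F, 19, 12), (3, Fay, 9, Argo, ops, F, 23, 5), (3, Fay, 9, Argo, p1, B, 19, 12), (3, Fay, 9, Argo, p1, B, 23, 5), (3, Fay, 9, Argo, x2, F, 19, 12), (3, Fay, 9, Argo, x2, F, 23, 5), (5, Uma, 10, Omega, fin, B, 19, 11), (5, Uma, 10, Omega, fin, B, 30, 7)}
Keep only column(s) credits, title, grade, cid, sid, tid: {(2, Omega, B, p1, 19, 11), (2, Omega, B, p1, 30, 7), (2, Omega, D, k2, 19, 11), (2, Omega, D, k2, 30, 7), (2, Omega, F, ops, 19, 11), (2, Omega, F, ops, 30, 7), (2, Omega, F, x2, 19, 11), (2, Omega, F, x2, 30, 7), (3, Argo, B, p1, 19, 12), (3, Argo, B, p1, 23, 5), (3, Argo, D, k2, 19, 12), (3, Argo, D, k2, 23, 5), (3, Argo, F, ops, 19, 12), (3, Argo, F, ops, 23, 5), (3, Argo, F, x2, 19, 12), (3, Argo, F, x2, 23, 5), (5, Omega, B, fin, 19, 11), (5, Omega, B, fin, 30, 7)}
σ[credits = 3]: keep tuples satisfying credits = 3 → {(3, Argo, B, p1, 19, 12), (3, Argo, B, p1, 23, 5), (3, Argo, D, k2, 19, 12), (3, Argo, D, k2, 23, 5), (3, Argo, F, ops, 19, 12), (3, Argo, F, ops, 23, 5), (3, Argo, F, x2, 19, 12), (3, Argo, F, x2, 23, 5)}
Keep only column(s) title, grade (5 duplicate(s) eliminated): {(Argo, B), (Argo, D), (Argo, F)}

{(Argo, B), (Argo, D), (Argo, F)}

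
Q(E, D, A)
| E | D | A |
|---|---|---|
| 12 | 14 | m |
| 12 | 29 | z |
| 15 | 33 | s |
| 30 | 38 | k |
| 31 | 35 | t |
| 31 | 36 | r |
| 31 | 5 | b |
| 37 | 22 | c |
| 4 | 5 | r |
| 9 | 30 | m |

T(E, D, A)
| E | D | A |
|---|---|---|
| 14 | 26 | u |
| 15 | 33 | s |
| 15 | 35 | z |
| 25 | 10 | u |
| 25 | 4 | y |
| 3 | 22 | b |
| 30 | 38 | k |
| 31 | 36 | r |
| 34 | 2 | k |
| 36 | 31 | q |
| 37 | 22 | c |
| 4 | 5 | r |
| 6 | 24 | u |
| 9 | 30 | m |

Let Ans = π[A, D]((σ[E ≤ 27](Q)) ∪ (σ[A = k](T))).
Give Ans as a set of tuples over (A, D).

{(k, 2), (k, 38), (m, 14), (m, 30), (r, 5), (s, 33), (z, 29)}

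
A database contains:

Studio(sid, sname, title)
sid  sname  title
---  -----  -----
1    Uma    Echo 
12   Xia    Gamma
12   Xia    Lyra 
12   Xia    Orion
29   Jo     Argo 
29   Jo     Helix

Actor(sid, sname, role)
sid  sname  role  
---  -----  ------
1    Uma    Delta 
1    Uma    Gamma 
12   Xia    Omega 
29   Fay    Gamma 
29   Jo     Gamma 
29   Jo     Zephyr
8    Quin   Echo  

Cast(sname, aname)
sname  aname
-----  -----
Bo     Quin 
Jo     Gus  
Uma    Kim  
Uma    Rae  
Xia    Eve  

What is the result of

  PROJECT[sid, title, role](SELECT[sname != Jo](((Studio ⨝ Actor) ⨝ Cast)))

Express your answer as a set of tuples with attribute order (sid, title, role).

{(1, Echo, Delta), (1, Echo, Gamma), (12, Gamma, Omega), (12, Lyra, Omega), (12, Orion, Omega)}

Natural join on sid, sname: {(1, Uma, Echo, Delta), (1, Uma, Echo, Gamma), (12, Xia, Gamma, Omega), (12, Xia, Lyra, Omega), (12, Xia, Orion, Omega), (29, Jo, Argo, Gamma), (29, Jo, Argo, Zephyr), (29, Jo, Helix, Gamma), (29, Jo, Helix, Zephyr)}
Natural join on sname: {(1, Uma, Echo, Delta, Kim), (1, Uma, Echo, Delta, Rae), (1, Uma, Echo, Gamma, Kim), (1, Uma, Echo, Gamma, Rae), (12, Xia, Gamma, Omega, Eve), (12, Xia, Lyra, Omega, Eve), (12, Xia, Orion, Omega, Eve), (29, Jo, Argo, Gamma, Gus), (29, Jo, Argo, Zephyr, Gus), (29, Jo, Helix, Gamma, Gus), (29, Jo, Helix, Zephyr, Gus)}
Apply σ_{sname != Jo}; surviving tuples: {(1, Uma, Echo, Delta, Kim), (1, Uma, Echo, Delta, Rae), (1, Uma, Echo, Gamma, Kim), (1, Uma, Echo, Gamma, Rae), (12, Xia, Gamma, Omega, Eve), (12, Xia, Lyra, Omega, Eve), (12, Xia, Orion, Omega, Eve)}
π[sid, title, role]: project onto (sid, title, role) (2 duplicate(s) eliminated) → {(1, Echo, Delta), (1, Echo, Gamma), (12, Gamma, Omega), (12, Lyra, Omega), (12, Orion, Omega)}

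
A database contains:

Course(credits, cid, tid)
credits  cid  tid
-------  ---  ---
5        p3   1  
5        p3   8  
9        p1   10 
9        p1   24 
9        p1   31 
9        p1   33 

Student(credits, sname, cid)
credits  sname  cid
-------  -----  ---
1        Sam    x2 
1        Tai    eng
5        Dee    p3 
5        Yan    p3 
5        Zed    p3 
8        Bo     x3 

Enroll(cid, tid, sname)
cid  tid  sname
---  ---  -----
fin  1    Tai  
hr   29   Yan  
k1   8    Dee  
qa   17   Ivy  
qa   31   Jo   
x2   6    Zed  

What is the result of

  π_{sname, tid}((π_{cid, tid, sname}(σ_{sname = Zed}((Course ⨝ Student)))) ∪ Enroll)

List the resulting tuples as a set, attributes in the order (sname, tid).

{(Dee, 8), (Ivy, 17), (Jo, 31), (Tai, 1), (Yan, 29), (Zed, 1), (Zed, 6), (Zed, 8)}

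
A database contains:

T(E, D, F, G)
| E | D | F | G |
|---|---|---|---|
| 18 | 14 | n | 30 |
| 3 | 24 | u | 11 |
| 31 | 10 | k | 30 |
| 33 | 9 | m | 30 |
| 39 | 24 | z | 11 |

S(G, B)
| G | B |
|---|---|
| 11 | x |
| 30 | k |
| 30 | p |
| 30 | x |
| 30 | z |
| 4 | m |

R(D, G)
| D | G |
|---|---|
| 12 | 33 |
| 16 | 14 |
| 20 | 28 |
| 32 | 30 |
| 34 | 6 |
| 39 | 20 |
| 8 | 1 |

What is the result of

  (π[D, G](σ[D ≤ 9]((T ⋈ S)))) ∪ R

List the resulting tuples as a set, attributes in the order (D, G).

{(12, 33), (16, 14), (20, 28), (32, 30), (34, 6), (39, 20), (8, 1), (9, 30)}

T ⋈ S (natural join on G): {(18, 14, n, 30, k), (18, 14, n, 30, p), (18, 14, n, 30, x), (18, 14, n, 30, z), (3, 24, u, 11, x), (31, 10, k, 30, k), (31, 10, k, 30, p), (31, 10, k, 30, x), (31, 10, k, 30, z), (33, 9, m, 30, k), (33, 9, m, 30, p), (33, 9, m, 30, x), (33, 9, m, 30, z), (39, 24, z, 11, x)}
Apply σ_{D ≤ 9}; surviving tuples: {(33, 9, m, 30, k), (33, 9, m, 30, p), (33, 9, m, 30, x), (33, 9, m, 30, z)}
π[D, G]: project onto (D, G) (3 duplicate(s) eliminated) → {(9, 30)}
Set union of the two operands is {(12, 33), (16, 14), (20, 28), (32, 30), (34, 6), (39, 20), (8, 1), (9, 30)}.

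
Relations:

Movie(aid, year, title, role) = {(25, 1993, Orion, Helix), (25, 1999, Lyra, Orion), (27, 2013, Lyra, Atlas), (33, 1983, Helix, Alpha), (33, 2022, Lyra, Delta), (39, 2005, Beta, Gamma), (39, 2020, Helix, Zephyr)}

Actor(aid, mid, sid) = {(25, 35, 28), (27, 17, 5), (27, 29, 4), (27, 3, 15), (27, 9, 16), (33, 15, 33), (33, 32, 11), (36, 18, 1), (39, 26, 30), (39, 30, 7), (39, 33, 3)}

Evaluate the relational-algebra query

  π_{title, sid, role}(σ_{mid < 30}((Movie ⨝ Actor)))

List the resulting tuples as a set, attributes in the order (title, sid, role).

Natural join on aid: {(25, 1993, Orion, Helix, 35, 28), (25, 1999, Lyra, Orion, 35, 28), (27, 2013, Lyra, Atlas, 17, 5), (27, 2013, Lyra, Atlas, 29, 4), (27, 2013, Lyra, Atlas, 3, 15), (27, 2013, Lyra, Atlas, 9, 16), (33, 1983, Helix, Alpha, 15, 33), (33, 1983, Helix, Alpha, 32, 11), (33, 2022, Lyra, Delta, 15, 33), (33, 2022, Lyra, Delta, 32, 11), (39, 2005, Beta, Gamma, 26, 30), (39, 2005, Beta, Gamma, 30, 7), (39, 2005, Beta, Gamma, 33, 3), (39, 2020, Helix, Zephyr, 26, 30), (39, 2020, Helix, Zephyr, 30, 7), (39, 2020, Helix, Zephyr, 33, 3)}
σ[mid < 30]: keep tuples satisfying mid < 30 → {(27, 2013, Lyra, Atlas, 17, 5), (27, 2013, Lyra, Atlas, 29, 4), (27, 2013, Lyra, Atlas, 3, 15), (27, 2013, Lyra, Atlas, 9, 16), (33, 1983, Helix, Alpha, 15, 33), (33, 2022, Lyra, Delta, 15, 33), (39, 2005, Beta, Gamma, 26, 30), (39, 2020, Helix, Zephyr, 26, 30)}
Projecting to title, sid, role: {(Beta, 30, Gamma), (Helix, 30, Zephyr), (Helix, 33, Alpha), (Lyra, 15, Atlas), (Lyra, 16, Atlas), (Lyra, 33, Delta), (Lyra, 4, Atlas), (Lyra, 5, Atlas)}

{(Beta, 30, Gamma), (Helix, 30, Zephyr), (Helix, 33, Alpha), (Lyra, 15, Atlas), (Lyra, 16, Atlas), (Lyra, 33, Delta), (Lyra, 4, Atlas), (Lyra, 5, Atlas)}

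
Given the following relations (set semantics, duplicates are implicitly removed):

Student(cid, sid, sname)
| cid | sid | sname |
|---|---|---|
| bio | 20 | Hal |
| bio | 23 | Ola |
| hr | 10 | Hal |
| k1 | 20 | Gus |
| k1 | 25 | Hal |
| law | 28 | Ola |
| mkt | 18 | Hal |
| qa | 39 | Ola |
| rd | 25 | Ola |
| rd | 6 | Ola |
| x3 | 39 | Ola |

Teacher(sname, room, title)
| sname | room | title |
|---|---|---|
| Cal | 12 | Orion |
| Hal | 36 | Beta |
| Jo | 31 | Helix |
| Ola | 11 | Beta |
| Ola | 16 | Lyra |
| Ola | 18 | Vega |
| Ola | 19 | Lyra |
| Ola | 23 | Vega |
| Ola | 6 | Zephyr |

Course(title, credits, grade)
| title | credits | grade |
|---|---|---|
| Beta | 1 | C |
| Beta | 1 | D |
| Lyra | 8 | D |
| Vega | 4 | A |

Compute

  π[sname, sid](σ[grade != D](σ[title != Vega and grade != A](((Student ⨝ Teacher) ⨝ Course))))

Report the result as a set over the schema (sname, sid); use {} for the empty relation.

Student ⋈ Teacher (natural join on sname): {(bio, 20, Hal, 36, Beta), (bio, 23, Ola, 11, Beta), (bio, 23, Ola, 16, Lyra), (bio, 23, Ola, 18, Vega), (bio, 23, Ola, 19, Lyra), (bio, 23, Ola, 23, Vega), (bio, 23, Ola, 6, Zephyr), (hr, 10, Hal, 36, Beta), (k1, 25, Hal, 36, Beta), (law, 28, Ola, 11, Beta), (law, 28, Ola, 16, Lyra), (law, 28, Ola, 18, Vega), (law, 28, Ola, 19, Lyra), (law, 28, Ola, 23, Vega), (law, 28, Ola, 6, Zephyr), (mkt, 18, Hal, 36, Beta), (qa, 39, Ola, 11, Beta), (qa, 39, Ola, 16, Lyra), (qa, 39, Ola, 18, Vega), (qa, 39, Ola, 19, Lyra), (qa, 39, Ola, 23, Vega), (qa, 39, Ola, 6, Zephyr), (rd, 25, Ola, 11, Beta), (rd, 25, Ola, 16, Lyra), (rd, 25, Ola, 18, Vega), (rd, 25, Ola, 19, Lyra), (rd, 25, Ola, 23, Vega), (rd, 25, Ola, 6, Zephyr), (rd, 6, Ola, 11, Beta), (rd, 6, Ola, 16, Lyra), (rd, 6, Ola, 18, Vega), (rd, 6, Ola, 19, Lyra), (rd, 6, Ola, 23, Vega), (rd, 6, Ola, 6, Zephyr), (x3, 39, Ola, 11, Beta), (x3, 39, Ola, 16, Lyra), (x3, 39, Ola, 18, Vega), (x3, 39, Ola, 19, Lyra), (x3, 39, Ola, 23, Vega), (x3, 39, Ola, 6, Zephyr)}
(Student ⨝ Teacher) ⋈ Course (natural join on title): {(bio, 20, Hal, 36, Beta, 1, C), (bio, 20, Hal, 36, Beta, 1, D), (bio, 23, Ola, 11, Beta, 1, C), (bio, 23, Ola, 11, Beta, 1, D), (bio, 23, Ola, 16, Lyra, 8, D), (bio, 23, Ola, 18, Vega, 4, A), (bio, 23, Ola, 19, Lyra, 8, D), (bio, 23, Ola, 23, Vega, 4, A), (hr, 10, Hal, 36, Beta, 1, C), (hr, 10, Hal, 36, Beta, 1, D), (k1, 25, Hal, 36, Beta, 1, C), (k1, 25, Hal, 36, Beta, 1, D), (law, 28, Ola, 11, Beta, 1, C), (law, 28, Ola, 11, Beta, 1, D), (law, 28, Ola, 16, Lyra, 8, D), (law, 28, Ola, 18, Vega, 4, A), (law, 28, Ola, 19, Lyra, 8, D), (law, 28, Ola, 23, Vega, 4, A), (mkt, 18, Hal, 36, Beta, 1, C), (mkt, 18, Hal, 36, Beta, 1, D), (qa, 39, Ola, 11, Beta, 1, C), (qa, 39, Ola, 11, Beta, 1, D), (qa, 39, Ola, 16, Lyra, 8, D), (qa, 39, Ola, 18, Vega, 4, A), (qa, 39, Ola, 19, Lyra, 8, D), (qa, 39, Ola, 23, Vega, 4, A), (rd, 25, Ola, 11, Beta, 1, C), (rd, 25, Ola, 11, Beta, 1, D), (rd, 25, Ola, 16, Lyra, 8, D), (rd, 25, Ola, 18, Vega, 4, A), (rd, 25, Ola, 19, Lyra, 8, D), (rd, 25, Ola, 23, Vega, 4, A), (rd, 6, Ola, 11, Beta, 1, C), (rd, 6, Ola, 11, Beta, 1, D), (rd, 6, Ola, 16, Lyra, 8, D), (rd, 6, Ola, 18, Vega, 4, A), (rd, 6, Ola, 19, Lyra, 8, D), (rd, 6, Ola, 23, Vega, 4, A), (x3, 39, Ola, 11, Beta, 1, C), (x3, 39, Ola, 11, Beta, 1, D), (x3, 39, Ola, 16, Lyra, 8, D), (x3, 39, Ola, 18, Vega, 4, A), (x3, 39, Ola, 19, Lyra, 8, D), (x3, 39, Ola, 23, Vega, 4, A)}
Filtering on title != Vega and grade != A leaves {(bio, 20, Hal, 36, Beta, 1, C), (bio, 20, Hal, 36, Beta, 1, D), (bio, 23, Ola, 11, Beta, 1, C), (bio, 23, Ola, 11, Beta, 1, D), (bio, 23, Ola, 16, Lyra, 8, D), (bio, 23, Ola, 19, Lyra, 8, D), (hr, 10, Hal, 36, Beta, 1, C), (hr, 10, Hal, 36, Beta, 1, D), (k1, 25, Hal, 36, Beta, 1, C), (k1, 25, Hal, 36, Beta, 1, D), (law, 28, Ola, 11, Beta, 1, C), (law, 28, Ola, 11, Beta, 1, D), (law, 28, Ola, 16, Lyra, 8, D), (law, 28, Ola, 19, Lyra, 8, D), (mkt, 18, Hal, 36, Beta, 1, C), (mkt, 18, Hal, 36, Beta, 1, D), (qa, 39, Ola, 11, Beta, 1, C), (qa, 39, Ola, 11, Beta, 1, D), (qa, 39, Ola, 16, Lyra, 8, D), (qa, 39, Ola, 19, Lyra, 8, D), (rd, 25, Ola, 11, Beta, 1, C), (rd, 25, Ola, 11, Beta, 1, D), (rd, 25, Ola, 16, Lyra, 8, D), (rd, 25, Ola, 19, Lyra, 8, D), (rd, 6, Ola, 11, Beta, 1, C), (rd, 6, Ola, 11, Beta, 1, D), (rd, 6, Ola, 16, Lyra, 8, D), (rd, 6, Ola, 19, Lyra, 8, D), (x3, 39, Ola, 11, Beta, 1, C), (x3, 39, Ola, 11, Beta, 1, D), (x3, 39, Ola, 16, Lyra, 8, D), (x3, 39, Ola, 19, Lyra, 8, D)}.
Filtering on grade != D leaves {(bio, 20, Hal, 36, Beta, 1, C), (bio, 23, Ola, 11, Beta, 1, C), (hr, 10, Hal, 36, Beta, 1, C), (k1, 25, Hal, 36, Beta, 1, C), (law, 28, Ola, 11, Beta, 1, C), (mkt, 18, Hal, 36, Beta, 1, C), (qa, 39, Ola, 11, Beta, 1, C), (rd, 25, Ola, 11, Beta, 1, C), (rd, 6, Ola, 11, Beta, 1, C), (x3, 39, Ola, 11, Beta, 1, C)}.
Projecting to sname, sid (1 duplicate(s) eliminated): {(Hal, 10), (Hal, 18), (Hal, 20), (Hal, 25), (Ola, 23), (Ola, 25), (Ola, 28), (Ola, 39), (Ola, 6)}

{(Hal, 10), (Hal, 18), (Hal, 20), (Hal, 25), (Ola, 23), (Ola, 25), (Ola, 28), (Ola, 39), (Ola, 6)}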